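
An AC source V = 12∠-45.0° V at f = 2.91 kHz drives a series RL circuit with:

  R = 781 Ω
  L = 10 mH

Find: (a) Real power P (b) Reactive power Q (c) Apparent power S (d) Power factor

Step 1 — Angular frequency: ω = 2π·f = 2π·2910 = 1.828e+04 rad/s.
Step 2 — Component impedances:
  R: Z = R = 781 Ω
  L: Z = jωL = j·1.828e+04·0.01 = 0 + j182.8 Ω
Step 3 — Series combination: Z_total = R + L = 781 + j182.8 Ω = 802.1∠13.2° Ω.
Step 4 — Source phasor: V = 12∠-45.0° V = 8.485 - j8.485 V.
Step 5 — Current: I = V / Z = 0.007889 - j0.01271 A = 0.01496∠-58.2° A.
Step 6 — Complex power: S = V·I* = 0.1748 + j0.04092 VA.
Step 7 — Real power: P = Re(S) = 0.1748 W.
Step 8 — Reactive power: Q = Im(S) = 0.04092 VAR.
Step 9 — Apparent power: |S| = 0.1795 VA.
Step 10 — Power factor: PF = P/|S| = 0.9737 (lagging).

(a) P = 0.1748 W  (b) Q = 0.04092 VAR  (c) S = 0.1795 VA  (d) PF = 0.9737 (lagging)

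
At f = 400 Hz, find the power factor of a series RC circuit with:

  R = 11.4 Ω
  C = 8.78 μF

Step 1 — Angular frequency: ω = 2π·f = 2π·400 = 2513 rad/s.
Step 2 — Component impedances:
  R: Z = R = 11.4 Ω
  C: Z = 1/(jωC) = -j/(ω·C) = 0 - j45.32 Ω
Step 3 — Series combination: Z_total = R + C = 11.4 - j45.32 Ω = 46.73∠-75.9° Ω.
Step 4 — Power factor: PF = cos(φ) = Re(Z)/|Z| = 11.4/46.73 = 0.244.
Step 5 — Type: Im(Z) = -45.32 ⇒ leading (phase φ = -75.9°).

PF = 0.244 (leading, φ = -75.9°)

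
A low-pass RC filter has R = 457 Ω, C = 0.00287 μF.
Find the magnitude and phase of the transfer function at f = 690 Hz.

Step 1 — Angular frequency: ω = 2π·690 = 4335 rad/s.
Step 2 — Transfer function: H(jω) = 1/(1 + jωRC).
Step 3 — Denominator: 1 + jωRC = 1 + j·4335·457·2.87e-09 = 1 + j0.005686.
Step 4 — H = 1 - j0.005686.
Step 5 — Magnitude: |H| = 1 (-0.0 dB); phase: φ = -0.3°.

|H| = 1 (-0.0 dB), φ = -0.3°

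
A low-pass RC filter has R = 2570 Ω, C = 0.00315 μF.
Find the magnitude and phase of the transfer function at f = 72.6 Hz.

Step 1 — Angular frequency: ω = 2π·72.6 = 456.2 rad/s.
Step 2 — Transfer function: H(jω) = 1/(1 + jωRC).
Step 3 — Denominator: 1 + jωRC = 1 + j·456.2·2570·3.15e-09 = 1 + j0.003693.
Step 4 — H = 1 - j0.003693.
Step 5 — Magnitude: |H| = 1 (-0.0 dB); phase: φ = -0.2°.

|H| = 1 (-0.0 dB), φ = -0.2°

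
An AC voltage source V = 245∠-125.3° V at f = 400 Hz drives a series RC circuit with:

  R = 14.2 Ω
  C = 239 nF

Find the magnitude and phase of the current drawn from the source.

Step 1 — Angular frequency: ω = 2π·f = 2π·400 = 2513 rad/s.
Step 2 — Component impedances:
  R: Z = R = 14.2 Ω
  C: Z = 1/(jωC) = -j/(ω·C) = 0 - j1665 Ω
Step 3 — Series combination: Z_total = R + C = 14.2 - j1665 Ω = 1665∠-89.5° Ω.
Step 4 — Source phasor: V = 245∠-125.3° V = -141.6 - j200 V.
Step 5 — Ohm's law: I = V / Z_total = (-141.6 - j200) / (14.2 - j1665) = 0.1194 - j0.08606 A.
Step 6 — Convert to polar: |I| = 0.1472 A, ∠I = -35.8°.

I = 0.1472∠-35.8° A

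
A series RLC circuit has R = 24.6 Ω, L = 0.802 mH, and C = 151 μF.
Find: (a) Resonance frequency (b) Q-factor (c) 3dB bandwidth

Step 1 — Resonance: ω₀ = 1/√(LC) = 1/√(0.000802·0.000151) = 2874 rad/s.
Step 2 — f₀ = ω₀/(2π) = 457.3 Hz.
Step 3 — Series Q: Q = ω₀L/R = 2874·0.000802/24.6 = 0.09368.
Step 4 — Bandwidth: Δω = ω₀/Q = 3.067e+04 rad/s; BW = Δω/(2π) = 4882 Hz.

(a) f₀ = 457.3 Hz  (b) Q = 0.09368  (c) BW = 4882 Hz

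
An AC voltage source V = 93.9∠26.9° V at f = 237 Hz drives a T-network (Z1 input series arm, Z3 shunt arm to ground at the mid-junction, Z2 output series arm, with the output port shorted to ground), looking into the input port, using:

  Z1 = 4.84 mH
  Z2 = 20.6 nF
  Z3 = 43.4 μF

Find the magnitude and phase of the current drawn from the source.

Step 1 — Angular frequency: ω = 2π·f = 2π·237 = 1489 rad/s.
Step 2 — Component impedances:
  Z1: Z = jωL = j·1489·0.00484 = 0 + j7.207 Ω
  Z2: Z = 1/(jωC) = -j/(ω·C) = 0 - j3.26e+04 Ω
  Z3: Z = 1/(jωC) = -j/(ω·C) = 0 - j15.47 Ω
Step 3 — With the output port shorted to ground, the output series arm Z2 runs from the junction to ground; the shunt arm Z3 also runs from the junction to ground. They appear in parallel: Z3 || Z2 = 0 - j15.47 Ω.
Step 4 — Series with input arm Z1: Z_in = Z1 + (Z3 || Z2) = 0 - j8.259 Ω = 8.259∠-90.0° Ω.
Step 5 — Source phasor: V = 93.9∠26.9° V = 83.74 + j42.48 V.
Step 6 — Ohm's law: I = V / Z_total = (83.74 + j42.48) / (0 - j8.259) = -5.144 + j10.14 A.
Step 7 — Convert to polar: |I| = 11.37 A, ∠I = 116.9°.

I = 11.37∠116.9° A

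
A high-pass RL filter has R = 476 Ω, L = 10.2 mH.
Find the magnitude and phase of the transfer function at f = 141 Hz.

Step 1 — Angular frequency: ω = 2π·141 = 885.9 rad/s.
Step 2 — Transfer function: H(jω) = jωL/(R + jωL).
Step 3 — Numerator jωL = j·9.036; denominator R + jωL = 476 + j9.036.
Step 4 — H = 0.0003603 + j0.01898.
Step 5 — Magnitude: |H| = 0.01898 (-34.4 dB); phase: φ = 88.9°.

|H| = 0.01898 (-34.4 dB), φ = 88.9°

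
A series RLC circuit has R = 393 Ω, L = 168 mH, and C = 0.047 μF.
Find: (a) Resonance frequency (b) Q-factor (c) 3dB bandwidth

Step 1 — Resonance: ω₀ = 1/√(LC) = 1/√(0.168·4.7e-08) = 1.125e+04 rad/s.
Step 2 — f₀ = ω₀/(2π) = 1791 Hz.
Step 3 — Series Q: Q = ω₀L/R = 1.125e+04·0.168/393 = 4.811.
Step 4 — Bandwidth: Δω = ω₀/Q = 2339 rad/s; BW = Δω/(2π) = 372.3 Hz.

(a) f₀ = 1791 Hz  (b) Q = 4.811  (c) BW = 372.3 Hz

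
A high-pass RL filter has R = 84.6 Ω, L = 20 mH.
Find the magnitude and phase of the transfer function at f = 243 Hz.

Step 1 — Angular frequency: ω = 2π·243 = 1527 rad/s.
Step 2 — Transfer function: H(jω) = jωL/(R + jωL).
Step 3 — Numerator jωL = j·30.54; denominator R + jωL = 84.6 + j30.54.
Step 4 — H = 0.1153 + j0.3193.
Step 5 — Magnitude: |H| = 0.3395 (-9.4 dB); phase: φ = 70.2°.

|H| = 0.3395 (-9.4 dB), φ = 70.2°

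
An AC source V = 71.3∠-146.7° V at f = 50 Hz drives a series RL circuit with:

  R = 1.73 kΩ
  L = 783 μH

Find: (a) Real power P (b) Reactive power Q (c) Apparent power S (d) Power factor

Step 1 — Angular frequency: ω = 2π·f = 2π·50 = 314.2 rad/s.
Step 2 — Component impedances:
  R: Z = R = 1730 Ω
  L: Z = jωL = j·314.2·0.000783 = 0 + j0.246 Ω
Step 3 — Series combination: Z_total = R + L = 1730 + j0.246 Ω = 1730∠0.0° Ω.
Step 4 — Source phasor: V = 71.3∠-146.7° V = -59.59 - j39.15 V.
Step 5 — Current: I = V / Z = -0.03445 - j0.02262 A = 0.04121∠-146.7° A.
Step 6 — Complex power: S = V·I* = 2.939 + j0.0004178 VA.
Step 7 — Real power: P = Re(S) = 2.939 W.
Step 8 — Reactive power: Q = Im(S) = 0.0004178 VAR.
Step 9 — Apparent power: |S| = 2.939 VA.
Step 10 — Power factor: PF = P/|S| = 1 (lagging).

(a) P = 2.939 W  (b) Q = 0.0004178 VAR  (c) S = 2.939 VA  (d) PF = 1 (lagging)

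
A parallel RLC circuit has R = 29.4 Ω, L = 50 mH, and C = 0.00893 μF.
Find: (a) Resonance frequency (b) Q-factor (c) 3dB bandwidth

Step 1 — Resonance: ω₀ = 1/√(LC) = 1/√(0.05·8.93e-09) = 4.732e+04 rad/s.
Step 2 — f₀ = ω₀/(2π) = 7532 Hz.
Step 3 — Parallel Q: Q = R/(ω₀L) = 29.4/(4.732e+04·0.05) = 0.01242.
Step 4 — Bandwidth: Δω = ω₀/Q = 3.809e+06 rad/s; BW = Δω/(2π) = 6.062e+05 Hz.

(a) f₀ = 7532 Hz  (b) Q = 0.01242  (c) BW = 6.062e+05 Hz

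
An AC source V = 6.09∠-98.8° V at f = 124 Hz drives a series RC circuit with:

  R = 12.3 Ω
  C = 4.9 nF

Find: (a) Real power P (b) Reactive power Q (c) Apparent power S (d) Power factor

Step 1 — Angular frequency: ω = 2π·f = 2π·124 = 779.1 rad/s.
Step 2 — Component impedances:
  R: Z = R = 12.3 Ω
  C: Z = 1/(jωC) = -j/(ω·C) = 0 - j2.619e+05 Ω
Step 3 — Series combination: Z_total = R + C = 12.3 - j2.619e+05 Ω = 2.619e+05∠-90.0° Ω.
Step 4 — Source phasor: V = 6.09∠-98.8° V = -0.9317 - j6.018 V.
Step 5 — Current: I = V / Z = 2.298e-05 - j3.558e-06 A = 2.325e-05∠-8.8° A.
Step 6 — Complex power: S = V·I* = 6.649e-09 - j0.0001416 VA.
Step 7 — Real power: P = Re(S) = 6.649e-09 W.
Step 8 — Reactive power: Q = Im(S) = -0.0001416 VAR.
Step 9 — Apparent power: |S| = 0.0001416 VA.
Step 10 — Power factor: PF = P/|S| = 4.696e-05 (leading).

(a) P = 6.649e-09 W  (b) Q = -0.0001416 VAR  (c) S = 0.0001416 VA  (d) PF = 4.696e-05 (leading)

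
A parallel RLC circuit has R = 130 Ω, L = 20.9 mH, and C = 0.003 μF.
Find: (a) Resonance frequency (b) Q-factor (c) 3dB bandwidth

Step 1 — Resonance: ω₀ = 1/√(LC) = 1/√(0.0209·3e-09) = 1.263e+05 rad/s.
Step 2 — f₀ = ω₀/(2π) = 2.01e+04 Hz.
Step 3 — Parallel Q: Q = R/(ω₀L) = 130/(1.263e+05·0.0209) = 0.04925.
Step 4 — Bandwidth: Δω = ω₀/Q = 2.564e+06 rad/s; BW = Δω/(2π) = 4.081e+05 Hz.

(a) f₀ = 2.01e+04 Hz  (b) Q = 0.04925  (c) BW = 4.081e+05 Hz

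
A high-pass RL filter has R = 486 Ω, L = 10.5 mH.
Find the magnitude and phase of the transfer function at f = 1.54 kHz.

Step 1 — Angular frequency: ω = 2π·1540 = 9676 rad/s.
Step 2 — Transfer function: H(jω) = jωL/(R + jωL).
Step 3 — Numerator jωL = j·101.6; denominator R + jωL = 486 + j101.6.
Step 4 — H = 0.04187 + j0.2003.
Step 5 — Magnitude: |H| = 0.2046 (-13.8 dB); phase: φ = 78.2°.

|H| = 0.2046 (-13.8 dB), φ = 78.2°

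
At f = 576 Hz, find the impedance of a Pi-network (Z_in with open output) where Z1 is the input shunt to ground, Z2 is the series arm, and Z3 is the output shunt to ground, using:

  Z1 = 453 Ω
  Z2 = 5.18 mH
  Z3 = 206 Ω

Step 1 — Angular frequency: ω = 2π·f = 2π·576 = 3619 rad/s.
Step 2 — Component impedances:
  Z1: Z = R = 453 Ω
  Z2: Z = jωL = j·3619·0.00518 = 0 + j18.75 Ω
  Z3: Z = R = 206 Ω
Step 3 — With open output, the series arm Z2 and the output shunt Z3 appear in series to ground: Z2 + Z3 = 206 + j18.75 Ω.
Step 4 — Parallel with input shunt Z1: Z_in = Z1 || (Z2 + Z3) = 141.9 + j8.851 Ω = 142.1∠3.6° Ω.

Z = 141.9 + j8.851 Ω = 142.1∠3.6° Ω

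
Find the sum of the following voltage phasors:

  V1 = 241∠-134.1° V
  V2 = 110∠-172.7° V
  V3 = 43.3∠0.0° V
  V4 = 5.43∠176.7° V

Step 1 — Convert each phasor to rectangular form:
  V1 = 241·(cos(-134.1°) + j·sin(-134.1°)) = -167.7 - j173.1 V
  V2 = 110·(cos(-172.7°) + j·sin(-172.7°)) = -109.1 - j13.98 V
  V3 = 43.3·(cos(0.0°) + j·sin(0.0°)) = 43.3 V
  V4 = 5.43·(cos(176.7°) + j·sin(176.7°)) = -5.421 + j0.3126 V
Step 2 — Sum components: V_total = -238.9 - j186.7 V.
Step 3 — Convert to polar: |V_total| = 303.3 V, ∠V_total = -142.0°.

V_total = 303.3∠-142.0° V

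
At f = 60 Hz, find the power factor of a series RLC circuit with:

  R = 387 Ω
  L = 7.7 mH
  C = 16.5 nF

Step 1 — Angular frequency: ω = 2π·f = 2π·60 = 377 rad/s.
Step 2 — Component impedances:
  R: Z = R = 387 Ω
  L: Z = jωL = j·377·0.0077 = 0 + j2.903 Ω
  C: Z = 1/(jωC) = -j/(ω·C) = 0 - j1.608e+05 Ω
Step 3 — Series combination: Z_total = R + L + C = 387 - j1.608e+05 Ω = 1.608e+05∠-89.9° Ω.
Step 4 — Power factor: PF = cos(φ) = Re(Z)/|Z| = 387/1.608e+05 = 0.002407.
Step 5 — Type: Im(Z) = -1.608e+05 ⇒ leading (phase φ = -89.9°).

PF = 0.002407 (leading, φ = -89.9°)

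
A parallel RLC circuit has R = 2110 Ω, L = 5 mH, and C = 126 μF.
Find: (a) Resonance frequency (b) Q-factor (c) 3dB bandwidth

Step 1 — Resonance: ω₀ = 1/√(LC) = 1/√(0.005·0.000126) = 1260 rad/s.
Step 2 — f₀ = ω₀/(2π) = 200.5 Hz.
Step 3 — Parallel Q: Q = R/(ω₀L) = 2110/(1260·0.005) = 335.
Step 4 — Bandwidth: Δω = ω₀/Q = 3.761 rad/s; BW = Δω/(2π) = 0.5986 Hz.

(a) f₀ = 200.5 Hz  (b) Q = 335  (c) BW = 0.5986 Hz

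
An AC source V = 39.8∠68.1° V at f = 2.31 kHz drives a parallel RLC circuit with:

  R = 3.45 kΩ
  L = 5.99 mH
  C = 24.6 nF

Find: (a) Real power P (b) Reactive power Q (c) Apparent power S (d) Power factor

Step 1 — Angular frequency: ω = 2π·f = 2π·2310 = 1.451e+04 rad/s.
Step 2 — Component impedances:
  R: Z = R = 3450 Ω
  L: Z = jωL = j·1.451e+04·0.00599 = 0 + j86.94 Ω
  C: Z = 1/(jωC) = -j/(ω·C) = 0 - j2801 Ω
Step 3 — Parallel combination: 1/Z_total = 1/R + 1/L + 1/C; Z_total = 2.332 + j89.66 Ω = 89.69∠88.5° Ω.
Step 4 — Source phasor: V = 39.8∠68.1° V = 14.84 + j36.93 V.
Step 5 — Current: I = V / Z = 0.4159 - j0.1547 A = 0.4437∠-20.4° A.
Step 6 — Complex power: S = V·I* = 0.4591 + j17.65 VA.
Step 7 — Real power: P = Re(S) = 0.4591 W.
Step 8 — Reactive power: Q = Im(S) = 17.65 VAR.
Step 9 — Apparent power: |S| = 17.66 VA.
Step 10 — Power factor: PF = P/|S| = 0.026 (lagging).

(a) P = 0.4591 W  (b) Q = 17.65 VAR  (c) S = 17.66 VA  (d) PF = 0.026 (lagging)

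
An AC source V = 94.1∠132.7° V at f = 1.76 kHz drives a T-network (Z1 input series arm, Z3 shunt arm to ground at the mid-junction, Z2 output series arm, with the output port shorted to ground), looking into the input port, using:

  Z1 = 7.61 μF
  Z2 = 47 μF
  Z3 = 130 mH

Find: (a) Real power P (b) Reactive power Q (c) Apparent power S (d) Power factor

Step 1 — Angular frequency: ω = 2π·f = 2π·1760 = 1.106e+04 rad/s.
Step 2 — Component impedances:
  Z1: Z = 1/(jωC) = -j/(ω·C) = 0 - j11.88 Ω
  Z2: Z = 1/(jωC) = -j/(ω·C) = 0 - j1.924 Ω
  Z3: Z = jωL = j·1.106e+04·0.13 = 0 + j1438 Ω
Step 3 — With the output port shorted to ground, the output series arm Z2 runs from the junction to ground; the shunt arm Z3 also runs from the junction to ground. They appear in parallel: Z3 || Z2 = 0 - j1.927 Ω.
Step 4 — Series with input arm Z1: Z_in = Z1 + (Z3 || Z2) = 0 - j13.81 Ω = 13.81∠-90.0° Ω.
Step 5 — Source phasor: V = 94.1∠132.7° V = -63.81 + j69.16 V.
Step 6 — Current: I = V / Z = -5.008 - j4.621 A = 6.814∠-137.3° A.
Step 7 — Complex power: S = V·I* = 0 - j641.2 VA.
Step 8 — Real power: P = Re(S) = 0 W.
Step 9 — Reactive power: Q = Im(S) = -641.2 VAR.
Step 10 — Apparent power: |S| = 641.2 VA.
Step 11 — Power factor: PF = P/|S| = 0 (leading).

(a) P = 0 W  (b) Q = -641.2 VAR  (c) S = 641.2 VA  (d) PF = 0 (leading)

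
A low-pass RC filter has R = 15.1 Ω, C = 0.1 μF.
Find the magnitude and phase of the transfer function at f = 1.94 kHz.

Step 1 — Angular frequency: ω = 2π·1940 = 1.219e+04 rad/s.
Step 2 — Transfer function: H(jω) = 1/(1 + jωRC).
Step 3 — Denominator: 1 + jωRC = 1 + j·1.219e+04·15.1·1e-07 = 1 + j0.01841.
Step 4 — H = 0.9997 - j0.0184.
Step 5 — Magnitude: |H| = 0.9998 (-0.0 dB); phase: φ = -1.1°.

|H| = 0.9998 (-0.0 dB), φ = -1.1°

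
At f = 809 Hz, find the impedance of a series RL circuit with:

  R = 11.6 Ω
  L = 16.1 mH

Step 1 — Angular frequency: ω = 2π·f = 2π·809 = 5083 rad/s.
Step 2 — Component impedances:
  R: Z = R = 11.6 Ω
  L: Z = jωL = j·5083·0.0161 = 0 + j81.84 Ω
Step 3 — Series combination: Z_total = R + L = 11.6 + j81.84 Ω = 82.66∠81.9° Ω.

Z = 11.6 + j81.84 Ω = 82.66∠81.9° Ω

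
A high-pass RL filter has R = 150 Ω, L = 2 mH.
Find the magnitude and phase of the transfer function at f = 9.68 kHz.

Step 1 — Angular frequency: ω = 2π·9680 = 6.082e+04 rad/s.
Step 2 — Transfer function: H(jω) = jωL/(R + jωL).
Step 3 — Numerator jωL = j·121.6; denominator R + jωL = 150 + j121.6.
Step 4 — H = 0.3967 + j0.4892.
Step 5 — Magnitude: |H| = 0.6299 (-4.0 dB); phase: φ = 51.0°.

|H| = 0.6299 (-4.0 dB), φ = 51.0°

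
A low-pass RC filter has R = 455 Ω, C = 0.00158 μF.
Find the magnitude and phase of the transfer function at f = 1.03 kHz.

Step 1 — Angular frequency: ω = 2π·1030 = 6472 rad/s.
Step 2 — Transfer function: H(jω) = 1/(1 + jωRC).
Step 3 — Denominator: 1 + jωRC = 1 + j·6472·455·1.58e-09 = 1 + j0.004652.
Step 4 — H = 1 - j0.004652.
Step 5 — Magnitude: |H| = 1 (-0.0 dB); phase: φ = -0.3°.

|H| = 1 (-0.0 dB), φ = -0.3°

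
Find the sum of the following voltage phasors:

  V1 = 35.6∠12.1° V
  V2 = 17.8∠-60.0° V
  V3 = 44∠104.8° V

Step 1 — Convert each phasor to rectangular form:
  V1 = 35.6·(cos(12.1°) + j·sin(12.1°)) = 34.81 + j7.462 V
  V2 = 17.8·(cos(-60.0°) + j·sin(-60.0°)) = 8.9 - j15.42 V
  V3 = 44·(cos(104.8°) + j·sin(104.8°)) = -11.24 + j42.54 V
Step 2 — Sum components: V_total = 32.47 + j34.59 V.
Step 3 — Convert to polar: |V_total| = 47.44 V, ∠V_total = 46.8°.

V_total = 47.44∠46.8° V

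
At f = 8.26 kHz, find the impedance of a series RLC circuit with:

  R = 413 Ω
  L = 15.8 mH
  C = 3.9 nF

Step 1 — Angular frequency: ω = 2π·f = 2π·8260 = 5.19e+04 rad/s.
Step 2 — Component impedances:
  R: Z = R = 413 Ω
  L: Z = jωL = j·5.19e+04·0.0158 = 0 + j820 Ω
  C: Z = 1/(jωC) = -j/(ω·C) = 0 - j4941 Ω
Step 3 — Series combination: Z_total = R + L + C = 413 - j4121 Ω = 4141∠-84.3° Ω.

Z = 413 - j4121 Ω = 4141∠-84.3° Ω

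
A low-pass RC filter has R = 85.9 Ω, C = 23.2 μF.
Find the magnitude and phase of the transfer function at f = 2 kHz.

Step 1 — Angular frequency: ω = 2π·2000 = 1.257e+04 rad/s.
Step 2 — Transfer function: H(jω) = 1/(1 + jωRC).
Step 3 — Denominator: 1 + jωRC = 1 + j·1.257e+04·85.9·2.32e-05 = 1 + j25.04.
Step 4 — H = 0.001592 - j0.03987.
Step 5 — Magnitude: |H| = 0.0399 (-28.0 dB); phase: φ = -87.7°.

|H| = 0.0399 (-28.0 dB), φ = -87.7°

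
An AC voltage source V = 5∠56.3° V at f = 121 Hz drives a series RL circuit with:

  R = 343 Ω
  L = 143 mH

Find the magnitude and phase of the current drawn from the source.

Step 1 — Angular frequency: ω = 2π·f = 2π·121 = 760.3 rad/s.
Step 2 — Component impedances:
  R: Z = R = 343 Ω
  L: Z = jωL = j·760.3·0.143 = 0 + j108.7 Ω
Step 3 — Series combination: Z_total = R + L = 343 + j108.7 Ω = 359.8∠17.6° Ω.
Step 4 — Source phasor: V = 5∠56.3° V = 2.774 + j4.16 V.
Step 5 — Ohm's law: I = V / Z_total = (2.774 + j4.16) / (343 + j108.7) = 0.01084 + j0.008691 A.
Step 6 — Convert to polar: |I| = 0.0139 A, ∠I = 38.7°.

I = 0.0139∠38.7° A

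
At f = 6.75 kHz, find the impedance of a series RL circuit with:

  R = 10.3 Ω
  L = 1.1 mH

Step 1 — Angular frequency: ω = 2π·f = 2π·6750 = 4.241e+04 rad/s.
Step 2 — Component impedances:
  R: Z = R = 10.3 Ω
  L: Z = jωL = j·4.241e+04·0.0011 = 0 + j46.65 Ω
Step 3 — Series combination: Z_total = R + L = 10.3 + j46.65 Ω = 47.78∠77.5° Ω.

Z = 10.3 + j46.65 Ω = 47.78∠77.5° Ω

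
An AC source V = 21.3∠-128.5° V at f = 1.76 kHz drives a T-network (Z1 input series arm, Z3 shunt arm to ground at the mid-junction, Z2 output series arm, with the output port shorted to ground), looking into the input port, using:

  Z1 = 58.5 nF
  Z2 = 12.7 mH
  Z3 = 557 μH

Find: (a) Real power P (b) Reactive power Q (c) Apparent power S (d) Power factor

Step 1 — Angular frequency: ω = 2π·f = 2π·1760 = 1.106e+04 rad/s.
Step 2 — Component impedances:
  Z1: Z = 1/(jωC) = -j/(ω·C) = 0 - j1546 Ω
  Z2: Z = jωL = j·1.106e+04·0.0127 = 0 + j140.4 Ω
  Z3: Z = jωL = j·1.106e+04·0.000557 = 0 + j6.16 Ω
Step 3 — With the output port shorted to ground, the output series arm Z2 runs from the junction to ground; the shunt arm Z3 also runs from the junction to ground. They appear in parallel: Z3 || Z2 = 0 + j5.901 Ω.
Step 4 — Series with input arm Z1: Z_in = Z1 + (Z3 || Z2) = 0 - j1540 Ω = 1540∠-90.0° Ω.
Step 5 — Source phasor: V = 21.3∠-128.5° V = -13.26 - j16.67 V.
Step 6 — Current: I = V / Z = 0.01083 - j0.008611 A = 0.01383∠-38.5° A.
Step 7 — Complex power: S = V·I* = 0 - j0.2946 VA.
Step 8 — Real power: P = Re(S) = 0 W.
Step 9 — Reactive power: Q = Im(S) = -0.2946 VAR.
Step 10 — Apparent power: |S| = 0.2946 VA.
Step 11 — Power factor: PF = P/|S| = 0 (leading).

(a) P = 0 W  (b) Q = -0.2946 VAR  (c) S = 0.2946 VA  (d) PF = 0 (leading)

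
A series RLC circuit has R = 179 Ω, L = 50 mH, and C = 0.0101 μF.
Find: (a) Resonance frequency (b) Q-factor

Step 1 — Resonance condition Im(Z)=0 gives ω₀ = 1/√(LC).
Step 2 — ω₀ = 1/√(0.05·1.01e-08) = 4.45e+04 rad/s.
Step 3 — f₀ = ω₀/(2π) = 7082 Hz.
Step 4 — Series Q: Q = ω₀L/R = 4.45e+04·0.05/179 = 12.43.

(a) f₀ = 7082 Hz  (b) Q = 12.43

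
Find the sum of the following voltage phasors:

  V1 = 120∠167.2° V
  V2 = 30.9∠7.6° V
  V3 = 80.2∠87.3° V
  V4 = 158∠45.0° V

Step 1 — Convert each phasor to rectangular form:
  V1 = 120·(cos(167.2°) + j·sin(167.2°)) = -117 + j26.59 V
  V2 = 30.9·(cos(7.6°) + j·sin(7.6°)) = 30.63 + j4.087 V
  V3 = 80.2·(cos(87.3°) + j·sin(87.3°)) = 3.778 + j80.11 V
  V4 = 158·(cos(45.0°) + j·sin(45.0°)) = 111.7 + j111.7 V
Step 2 — Sum components: V_total = 29.11 + j222.5 V.
Step 3 — Convert to polar: |V_total| = 224.4 V, ∠V_total = 82.5°.

V_total = 224.4∠82.5° V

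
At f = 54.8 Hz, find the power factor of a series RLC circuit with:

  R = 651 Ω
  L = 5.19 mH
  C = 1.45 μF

Step 1 — Angular frequency: ω = 2π·f = 2π·54.8 = 344.3 rad/s.
Step 2 — Component impedances:
  R: Z = R = 651 Ω
  L: Z = jωL = j·344.3·0.00519 = 0 + j1.787 Ω
  C: Z = 1/(jωC) = -j/(ω·C) = 0 - j2003 Ω
Step 3 — Series combination: Z_total = R + L + C = 651 - j2001 Ω = 2104∠-72.0° Ω.
Step 4 — Power factor: PF = cos(φ) = Re(Z)/|Z| = 651/2104 = 0.3094.
Step 5 — Type: Im(Z) = -2001 ⇒ leading (phase φ = -72.0°).

PF = 0.3094 (leading, φ = -72.0°)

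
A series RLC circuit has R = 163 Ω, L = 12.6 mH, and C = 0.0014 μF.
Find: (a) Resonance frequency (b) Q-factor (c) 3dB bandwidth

Step 1 — Resonance: ω₀ = 1/√(LC) = 1/√(0.0126·1.4e-09) = 2.381e+05 rad/s.
Step 2 — f₀ = ω₀/(2π) = 3.789e+04 Hz.
Step 3 — Series Q: Q = ω₀L/R = 2.381e+05·0.0126/163 = 18.4.
Step 4 — Bandwidth: Δω = ω₀/Q = 1.294e+04 rad/s; BW = Δω/(2π) = 2059 Hz.

(a) f₀ = 3.789e+04 Hz  (b) Q = 18.4  (c) BW = 2059 Hz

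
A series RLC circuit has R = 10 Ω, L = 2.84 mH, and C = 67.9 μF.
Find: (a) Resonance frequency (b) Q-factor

Step 1 — Resonance condition Im(Z)=0 gives ω₀ = 1/√(LC).
Step 2 — ω₀ = 1/√(0.00284·6.79e-05) = 2277 rad/s.
Step 3 — f₀ = ω₀/(2π) = 362.4 Hz.
Step 4 — Series Q: Q = ω₀L/R = 2277·0.00284/10 = 0.6467.

(a) f₀ = 362.4 Hz  (b) Q = 0.6467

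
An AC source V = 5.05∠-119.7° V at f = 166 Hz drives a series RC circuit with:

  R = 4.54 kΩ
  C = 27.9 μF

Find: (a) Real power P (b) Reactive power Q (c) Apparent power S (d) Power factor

Step 1 — Angular frequency: ω = 2π·f = 2π·166 = 1043 rad/s.
Step 2 — Component impedances:
  R: Z = R = 4540 Ω
  C: Z = 1/(jωC) = -j/(ω·C) = 0 - j34.36 Ω
Step 3 — Series combination: Z_total = R + C = 4540 - j34.36 Ω = 4540∠-0.4° Ω.
Step 4 — Source phasor: V = 5.05∠-119.7° V = -2.502 - j4.387 V.
Step 5 — Current: I = V / Z = -0.0005438 - j0.0009703 A = 0.001112∠-119.3° A.
Step 6 — Complex power: S = V·I* = 0.005617 - j4.252e-05 VA.
Step 7 — Real power: P = Re(S) = 0.005617 W.
Step 8 — Reactive power: Q = Im(S) = -4.252e-05 VAR.
Step 9 — Apparent power: |S| = 0.005617 VA.
Step 10 — Power factor: PF = P/|S| = 1 (leading).

(a) P = 0.005617 W  (b) Q = -4.252e-05 VAR  (c) S = 0.005617 VA  (d) PF = 1 (leading)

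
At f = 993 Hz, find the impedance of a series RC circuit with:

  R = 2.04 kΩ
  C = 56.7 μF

Step 1 — Angular frequency: ω = 2π·f = 2π·993 = 6239 rad/s.
Step 2 — Component impedances:
  R: Z = R = 2040 Ω
  C: Z = 1/(jωC) = -j/(ω·C) = 0 - j2.827 Ω
Step 3 — Series combination: Z_total = R + C = 2040 - j2.827 Ω = 2040∠-0.1° Ω.

Z = 2040 - j2.827 Ω = 2040∠-0.1° Ω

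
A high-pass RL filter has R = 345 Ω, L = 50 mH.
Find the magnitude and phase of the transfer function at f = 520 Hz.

Step 1 — Angular frequency: ω = 2π·520 = 3267 rad/s.
Step 2 — Transfer function: H(jω) = jωL/(R + jωL).
Step 3 — Numerator jωL = j·163.4; denominator R + jωL = 345 + j163.4.
Step 4 — H = 0.1832 + j0.3868.
Step 5 — Magnitude: |H| = 0.428 (-7.4 dB); phase: φ = 64.7°.

|H| = 0.428 (-7.4 dB), φ = 64.7°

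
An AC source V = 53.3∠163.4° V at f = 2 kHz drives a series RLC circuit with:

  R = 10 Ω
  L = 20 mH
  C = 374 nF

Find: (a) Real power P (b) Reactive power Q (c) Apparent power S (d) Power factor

Step 1 — Angular frequency: ω = 2π·f = 2π·2000 = 1.257e+04 rad/s.
Step 2 — Component impedances:
  R: Z = R = 10 Ω
  L: Z = jωL = j·1.257e+04·0.02 = 0 + j251.3 Ω
  C: Z = 1/(jωC) = -j/(ω·C) = 0 - j212.8 Ω
Step 3 — Series combination: Z_total = R + L + C = 10 + j38.55 Ω = 39.83∠75.5° Ω.
Step 4 — Source phasor: V = 53.3∠163.4° V = -51.08 + j15.23 V.
Step 5 — Current: I = V / Z = 0.04808 + j1.337 A = 1.338∠87.9° A.
Step 6 — Complex power: S = V·I* = 17.91 + j69.04 VA.
Step 7 — Real power: P = Re(S) = 17.91 W.
Step 8 — Reactive power: Q = Im(S) = 69.04 VAR.
Step 9 — Apparent power: |S| = 71.33 VA.
Step 10 — Power factor: PF = P/|S| = 0.2511 (lagging).

(a) P = 17.91 W  (b) Q = 69.04 VAR  (c) S = 71.33 VA  (d) PF = 0.2511 (lagging)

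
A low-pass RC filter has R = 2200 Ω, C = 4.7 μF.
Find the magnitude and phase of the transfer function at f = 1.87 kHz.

Step 1 — Angular frequency: ω = 2π·1870 = 1.175e+04 rad/s.
Step 2 — Transfer function: H(jω) = 1/(1 + jωRC).
Step 3 — Denominator: 1 + jωRC = 1 + j·1.175e+04·2200·4.7e-06 = 1 + j121.5.
Step 4 — H = 6.775e-05 - j0.008231.
Step 5 — Magnitude: |H| = 0.008231 (-41.7 dB); phase: φ = -89.5°.

|H| = 0.008231 (-41.7 dB), φ = -89.5°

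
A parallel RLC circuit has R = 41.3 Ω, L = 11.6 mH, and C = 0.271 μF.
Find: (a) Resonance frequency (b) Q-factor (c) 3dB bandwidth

Step 1 — Resonance: ω₀ = 1/√(LC) = 1/√(0.0116·2.71e-07) = 1.784e+04 rad/s.
Step 2 — f₀ = ω₀/(2π) = 2839 Hz.
Step 3 — Parallel Q: Q = R/(ω₀L) = 41.3/(1.784e+04·0.0116) = 0.1996.
Step 4 — Bandwidth: Δω = ω₀/Q = 8.935e+04 rad/s; BW = Δω/(2π) = 1.422e+04 Hz.

(a) f₀ = 2839 Hz  (b) Q = 0.1996  (c) BW = 1.422e+04 Hz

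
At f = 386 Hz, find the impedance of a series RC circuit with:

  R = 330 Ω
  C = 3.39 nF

Step 1 — Angular frequency: ω = 2π·f = 2π·386 = 2425 rad/s.
Step 2 — Component impedances:
  R: Z = R = 330 Ω
  C: Z = 1/(jωC) = -j/(ω·C) = 0 - j1.216e+05 Ω
Step 3 — Series combination: Z_total = R + C = 330 - j1.216e+05 Ω = 1.216e+05∠-89.8° Ω.

Z = 330 - j1.216e+05 Ω = 1.216e+05∠-89.8° Ω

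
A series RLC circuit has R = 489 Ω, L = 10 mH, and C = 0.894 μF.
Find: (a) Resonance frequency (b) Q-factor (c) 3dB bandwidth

Step 1 — Resonance: ω₀ = 1/√(LC) = 1/√(0.01·8.94e-07) = 1.058e+04 rad/s.
Step 2 — f₀ = ω₀/(2π) = 1683 Hz.
Step 3 — Series Q: Q = ω₀L/R = 1.058e+04·0.01/489 = 0.2163.
Step 4 — Bandwidth: Δω = ω₀/Q = 4.89e+04 rad/s; BW = Δω/(2π) = 7783 Hz.

(a) f₀ = 1683 Hz  (b) Q = 0.2163  (c) BW = 7783 Hz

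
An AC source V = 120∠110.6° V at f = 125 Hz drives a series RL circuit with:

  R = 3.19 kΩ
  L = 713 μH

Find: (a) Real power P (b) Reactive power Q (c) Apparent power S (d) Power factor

Step 1 — Angular frequency: ω = 2π·f = 2π·125 = 785.4 rad/s.
Step 2 — Component impedances:
  R: Z = R = 3190 Ω
  L: Z = jωL = j·785.4·0.000713 = 0 + j0.56 Ω
Step 3 — Series combination: Z_total = R + L = 3190 + j0.56 Ω = 3190∠0.0° Ω.
Step 4 — Source phasor: V = 120∠110.6° V = -42.22 + j112.3 V.
Step 5 — Current: I = V / Z = -0.01323 + j0.03521 A = 0.03762∠110.6° A.
Step 6 — Complex power: S = V·I* = 4.514 + j0.0007924 VA.
Step 7 — Real power: P = Re(S) = 4.514 W.
Step 8 — Reactive power: Q = Im(S) = 0.0007924 VAR.
Step 9 — Apparent power: |S| = 4.514 VA.
Step 10 — Power factor: PF = P/|S| = 1 (lagging).

(a) P = 4.514 W  (b) Q = 0.0007924 VAR  (c) S = 4.514 VA  (d) PF = 1 (lagging)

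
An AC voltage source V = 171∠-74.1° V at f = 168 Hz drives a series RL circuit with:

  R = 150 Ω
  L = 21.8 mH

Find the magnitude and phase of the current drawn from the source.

Step 1 — Angular frequency: ω = 2π·f = 2π·168 = 1056 rad/s.
Step 2 — Component impedances:
  R: Z = R = 150 Ω
  L: Z = jωL = j·1056·0.0218 = 0 + j23.01 Ω
Step 3 — Series combination: Z_total = R + L = 150 + j23.01 Ω = 151.8∠8.7° Ω.
Step 4 — Source phasor: V = 171∠-74.1° V = 46.85 - j164.5 V.
Step 5 — Ohm's law: I = V / Z_total = (46.85 - j164.5) / (150 + j23.01) = 0.1408 - j1.118 A.
Step 6 — Convert to polar: |I| = 1.127 A, ∠I = -82.8°.

I = 1.127∠-82.8° A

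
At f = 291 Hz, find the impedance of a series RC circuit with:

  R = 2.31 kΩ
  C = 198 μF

Step 1 — Angular frequency: ω = 2π·f = 2π·291 = 1828 rad/s.
Step 2 — Component impedances:
  R: Z = R = 2310 Ω
  C: Z = 1/(jωC) = -j/(ω·C) = 0 - j2.762 Ω
Step 3 — Series combination: Z_total = R + C = 2310 - j2.762 Ω = 2310∠-0.1° Ω.

Z = 2310 - j2.762 Ω = 2310∠-0.1° Ω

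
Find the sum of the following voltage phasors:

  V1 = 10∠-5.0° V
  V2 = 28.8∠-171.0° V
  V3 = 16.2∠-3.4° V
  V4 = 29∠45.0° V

Step 1 — Convert each phasor to rectangular form:
  V1 = 10·(cos(-5.0°) + j·sin(-5.0°)) = 9.962 - j0.8716 V
  V2 = 28.8·(cos(-171.0°) + j·sin(-171.0°)) = -28.45 - j4.505 V
  V3 = 16.2·(cos(-3.4°) + j·sin(-3.4°)) = 16.17 - j0.9608 V
  V4 = 29·(cos(45.0°) + j·sin(45.0°)) = 20.51 + j20.51 V
Step 2 — Sum components: V_total = 18.19 + j14.17 V.
Step 3 — Convert to polar: |V_total| = 23.06 V, ∠V_total = 37.9°.

V_total = 23.06∠37.9° V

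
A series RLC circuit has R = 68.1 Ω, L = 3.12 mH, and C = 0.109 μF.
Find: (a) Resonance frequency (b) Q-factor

Step 1 — Resonance condition Im(Z)=0 gives ω₀ = 1/√(LC).
Step 2 — ω₀ = 1/√(0.00312·1.09e-07) = 5.423e+04 rad/s.
Step 3 — f₀ = ω₀/(2π) = 8630 Hz.
Step 4 — Series Q: Q = ω₀L/R = 5.423e+04·0.00312/68.1 = 2.484.

(a) f₀ = 8630 Hz  (b) Q = 2.484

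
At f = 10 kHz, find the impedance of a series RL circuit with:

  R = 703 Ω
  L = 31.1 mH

Step 1 — Angular frequency: ω = 2π·f = 2π·1e+04 = 6.283e+04 rad/s.
Step 2 — Component impedances:
  R: Z = R = 703 Ω
  L: Z = jωL = j·6.283e+04·0.0311 = 0 + j1954 Ω
Step 3 — Series combination: Z_total = R + L = 703 + j1954 Ω = 2077∠70.2° Ω.

Z = 703 + j1954 Ω = 2077∠70.2° Ω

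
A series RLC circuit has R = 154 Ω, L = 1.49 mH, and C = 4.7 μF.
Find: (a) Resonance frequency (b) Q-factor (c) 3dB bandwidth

Step 1 — Resonance condition Im(Z)=0 gives ω₀ = 1/√(LC).
Step 2 — ω₀ = 1/√(0.00149·4.7e-06) = 1.195e+04 rad/s.
Step 3 — f₀ = ω₀/(2π) = 1902 Hz.
Step 4 — Series Q: Q = ω₀L/R = 1.195e+04·0.00149/154 = 0.1156.
Step 5 — 3dB bandwidth: Δω = ω₀/Q = 1.034e+05 rad/s; BW = Δω/(2π) = 1.645e+04 Hz.

(a) f₀ = 1902 Hz  (b) Q = 0.1156  (c) BW = 1.645e+04 Hz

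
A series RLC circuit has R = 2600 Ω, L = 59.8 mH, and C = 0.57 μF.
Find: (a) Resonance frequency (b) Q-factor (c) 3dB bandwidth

Step 1 — Resonance condition Im(Z)=0 gives ω₀ = 1/√(LC).
Step 2 — ω₀ = 1/√(0.0598·5.7e-07) = 5416 rad/s.
Step 3 — f₀ = ω₀/(2π) = 862 Hz.
Step 4 — Series Q: Q = ω₀L/R = 5416·0.0598/2600 = 0.1246.
Step 5 — 3dB bandwidth: Δω = ω₀/Q = 4.348e+04 rad/s; BW = Δω/(2π) = 6920 Hz.

(a) f₀ = 862 Hz  (b) Q = 0.1246  (c) BW = 6920 Hz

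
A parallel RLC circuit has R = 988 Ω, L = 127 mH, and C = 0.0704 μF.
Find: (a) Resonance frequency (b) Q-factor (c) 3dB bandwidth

Step 1 — Resonance: ω₀ = 1/√(LC) = 1/√(0.127·7.04e-08) = 1.058e+04 rad/s.
Step 2 — f₀ = ω₀/(2π) = 1683 Hz.
Step 3 — Parallel Q: Q = R/(ω₀L) = 988/(1.058e+04·0.127) = 0.7356.
Step 4 — Bandwidth: Δω = ω₀/Q = 1.438e+04 rad/s; BW = Δω/(2π) = 2288 Hz.

(a) f₀ = 1683 Hz  (b) Q = 0.7356  (c) BW = 2288 Hz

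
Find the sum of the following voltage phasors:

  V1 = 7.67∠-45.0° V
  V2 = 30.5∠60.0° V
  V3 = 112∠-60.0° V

Step 1 — Convert each phasor to rectangular form:
  V1 = 7.67·(cos(-45.0°) + j·sin(-45.0°)) = 5.424 - j5.424 V
  V2 = 30.5·(cos(60.0°) + j·sin(60.0°)) = 15.25 + j26.41 V
  V3 = 112·(cos(-60.0°) + j·sin(-60.0°)) = 56 - j96.99 V
Step 2 — Sum components: V_total = 76.67 - j76 V.
Step 3 — Convert to polar: |V_total| = 108 V, ∠V_total = -44.7°.

V_total = 108∠-44.7° V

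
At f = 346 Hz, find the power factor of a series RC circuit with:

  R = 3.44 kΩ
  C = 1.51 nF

Step 1 — Angular frequency: ω = 2π·f = 2π·346 = 2174 rad/s.
Step 2 — Component impedances:
  R: Z = R = 3440 Ω
  C: Z = 1/(jωC) = -j/(ω·C) = 0 - j3.046e+05 Ω
Step 3 — Series combination: Z_total = R + C = 3440 - j3.046e+05 Ω = 3.046e+05∠-89.4° Ω.
Step 4 — Power factor: PF = cos(φ) = Re(Z)/|Z| = 3440/3.046e+05 = 0.01129.
Step 5 — Type: Im(Z) = -3.046e+05 ⇒ leading (phase φ = -89.4°).

PF = 0.01129 (leading, φ = -89.4°)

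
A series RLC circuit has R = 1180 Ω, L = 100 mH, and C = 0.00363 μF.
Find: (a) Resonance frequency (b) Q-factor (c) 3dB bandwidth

Step 1 — Resonance: ω₀ = 1/√(LC) = 1/√(0.1·3.63e-09) = 5.249e+04 rad/s.
Step 2 — f₀ = ω₀/(2π) = 8353 Hz.
Step 3 — Series Q: Q = ω₀L/R = 5.249e+04·0.1/1180 = 4.448.
Step 4 — Bandwidth: Δω = ω₀/Q = 1.18e+04 rad/s; BW = Δω/(2π) = 1878 Hz.

(a) f₀ = 8353 Hz  (b) Q = 4.448  (c) BW = 1878 Hz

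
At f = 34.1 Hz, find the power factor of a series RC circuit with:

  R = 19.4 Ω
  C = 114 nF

Step 1 — Angular frequency: ω = 2π·f = 2π·34.1 = 214.3 rad/s.
Step 2 — Component impedances:
  R: Z = R = 19.4 Ω
  C: Z = 1/(jωC) = -j/(ω·C) = 0 - j4.094e+04 Ω
Step 3 — Series combination: Z_total = R + C = 19.4 - j4.094e+04 Ω = 4.094e+04∠-90.0° Ω.
Step 4 — Power factor: PF = cos(φ) = Re(Z)/|Z| = 19.4/40941.24 = 0.0004738.
Step 5 — Type: Im(Z) = -4.094e+04 ⇒ leading (phase φ = -90.0°).

PF = 0.0004738 (leading, φ = -90.0°)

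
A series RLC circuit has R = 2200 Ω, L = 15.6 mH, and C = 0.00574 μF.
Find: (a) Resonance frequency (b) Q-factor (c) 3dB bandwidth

Step 1 — Resonance condition Im(Z)=0 gives ω₀ = 1/√(LC).
Step 2 — ω₀ = 1/√(0.0156·5.74e-09) = 1.057e+05 rad/s.
Step 3 — f₀ = ω₀/(2π) = 1.682e+04 Hz.
Step 4 — Series Q: Q = ω₀L/R = 1.057e+05·0.0156/2200 = 0.7493.
Step 5 — 3dB bandwidth: Δω = ω₀/Q = 1.41e+05 rad/s; BW = Δω/(2π) = 2.244e+04 Hz.

(a) f₀ = 1.682e+04 Hz  (b) Q = 0.7493  (c) BW = 2.244e+04 Hz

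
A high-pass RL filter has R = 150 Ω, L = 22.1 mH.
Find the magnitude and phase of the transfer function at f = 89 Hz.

Step 1 — Angular frequency: ω = 2π·89 = 559.2 rad/s.
Step 2 — Transfer function: H(jω) = jωL/(R + jωL).
Step 3 — Numerator jωL = j·12.36; denominator R + jωL = 150 + j12.36.
Step 4 — H = 0.006742 + j0.08183.
Step 5 — Magnitude: |H| = 0.08211 (-21.7 dB); phase: φ = 85.3°.

|H| = 0.08211 (-21.7 dB), φ = 85.3°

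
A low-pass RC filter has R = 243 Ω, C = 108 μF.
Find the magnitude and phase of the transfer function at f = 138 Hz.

Step 1 — Angular frequency: ω = 2π·138 = 867.1 rad/s.
Step 2 — Transfer function: H(jω) = 1/(1 + jωRC).
Step 3 — Denominator: 1 + jωRC = 1 + j·867.1·243·0.000108 = 1 + j22.76.
Step 4 — H = 0.001927 - j0.04386.
Step 5 — Magnitude: |H| = 0.0439 (-27.2 dB); phase: φ = -87.5°.

|H| = 0.0439 (-27.2 dB), φ = -87.5°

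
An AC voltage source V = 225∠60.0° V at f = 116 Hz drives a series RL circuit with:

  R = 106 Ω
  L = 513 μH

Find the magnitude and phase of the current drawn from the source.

Step 1 — Angular frequency: ω = 2π·f = 2π·116 = 728.8 rad/s.
Step 2 — Component impedances:
  R: Z = R = 106 Ω
  L: Z = jωL = j·728.8·0.000513 = 0 + j0.3739 Ω
Step 3 — Series combination: Z_total = R + L = 106 + j0.3739 Ω = 106∠0.2° Ω.
Step 4 — Source phasor: V = 225∠60.0° V = 112.5 + j194.9 V.
Step 5 — Ohm's law: I = V / Z_total = (112.5 + j194.9) / (106 + j0.3739) = 1.068 + j1.834 A.
Step 6 — Convert to polar: |I| = 2.123 A, ∠I = 59.8°.

I = 2.123∠59.8° A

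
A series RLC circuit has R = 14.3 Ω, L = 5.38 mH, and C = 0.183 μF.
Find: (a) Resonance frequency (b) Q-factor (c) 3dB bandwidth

Step 1 — Resonance: ω₀ = 1/√(LC) = 1/√(0.00538·1.83e-07) = 3.187e+04 rad/s.
Step 2 — f₀ = ω₀/(2π) = 5072 Hz.
Step 3 — Series Q: Q = ω₀L/R = 3.187e+04·0.00538/14.3 = 11.99.
Step 4 — Bandwidth: Δω = ω₀/Q = 2658 rad/s; BW = Δω/(2π) = 423 Hz.

(a) f₀ = 5072 Hz  (b) Q = 11.99  (c) BW = 423 Hz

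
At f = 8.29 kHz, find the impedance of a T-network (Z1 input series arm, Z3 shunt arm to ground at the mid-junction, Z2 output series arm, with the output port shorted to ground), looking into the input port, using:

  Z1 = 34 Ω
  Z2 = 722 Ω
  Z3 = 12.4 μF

Step 1 — Angular frequency: ω = 2π·f = 2π·8290 = 5.209e+04 rad/s.
Step 2 — Component impedances:
  Z1: Z = R = 34 Ω
  Z2: Z = R = 722 Ω
  Z3: Z = 1/(jωC) = -j/(ω·C) = 0 - j1.548 Ω
Step 3 — With the output port shorted to ground, the output series arm Z2 runs from the junction to ground; the shunt arm Z3 also runs from the junction to ground. They appear in parallel: Z3 || Z2 = 0.00332 - j1.548 Ω.
Step 4 — Series with input arm Z1: Z_in = Z1 + (Z3 || Z2) = 34 - j1.548 Ω = 34.04∠-2.6° Ω.

Z = 34 - j1.548 Ω = 34.04∠-2.6° Ω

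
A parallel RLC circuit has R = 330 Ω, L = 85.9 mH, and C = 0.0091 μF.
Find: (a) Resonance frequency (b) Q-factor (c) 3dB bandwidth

Step 1 — Resonance: ω₀ = 1/√(LC) = 1/√(0.0859·9.1e-09) = 3.577e+04 rad/s.
Step 2 — f₀ = ω₀/(2π) = 5692 Hz.
Step 3 — Parallel Q: Q = R/(ω₀L) = 330/(3.577e+04·0.0859) = 0.1074.
Step 4 — Bandwidth: Δω = ω₀/Q = 3.33e+05 rad/s; BW = Δω/(2π) = 5.3e+04 Hz.

(a) f₀ = 5692 Hz  (b) Q = 0.1074  (c) BW = 5.3e+04 Hz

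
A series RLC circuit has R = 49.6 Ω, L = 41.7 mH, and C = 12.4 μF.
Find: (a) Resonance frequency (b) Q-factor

Step 1 — Resonance condition Im(Z)=0 gives ω₀ = 1/√(LC).
Step 2 — ω₀ = 1/√(0.0417·1.24e-05) = 1391 rad/s.
Step 3 — f₀ = ω₀/(2π) = 221.3 Hz.
Step 4 — Series Q: Q = ω₀L/R = 1391·0.0417/49.6 = 1.169.

(a) f₀ = 221.3 Hz  (b) Q = 1.169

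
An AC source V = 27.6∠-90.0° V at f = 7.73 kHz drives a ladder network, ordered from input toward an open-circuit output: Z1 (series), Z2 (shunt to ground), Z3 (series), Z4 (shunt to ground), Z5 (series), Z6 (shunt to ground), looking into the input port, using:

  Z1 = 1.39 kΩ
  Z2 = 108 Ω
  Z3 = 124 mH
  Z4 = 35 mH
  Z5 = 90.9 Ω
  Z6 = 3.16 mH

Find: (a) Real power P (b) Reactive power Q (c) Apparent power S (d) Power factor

Step 1 — Angular frequency: ω = 2π·f = 2π·7730 = 4.857e+04 rad/s.
Step 2 — Component impedances:
  Z1: Z = R = 1390 Ω
  Z2: Z = R = 108 Ω
  Z3: Z = jωL = j·4.857e+04·0.124 = 0 + j6023 Ω
  Z4: Z = jωL = j·4.857e+04·0.035 = 0 + j1700 Ω
  Z5: Z = R = 90.9 Ω
  Z6: Z = jωL = j·4.857e+04·0.00316 = 0 + j153.5 Ω
Step 3 — Ladder network (open output): work backward from the far end, alternating series and parallel combinations. Z_in = 1498 + j1.89 Ω = 1498∠0.1° Ω.
Step 4 — Source phasor: V = 27.6∠-90.0° V = 0 - j27.6 V.
Step 5 — Current: I = V / Z = -2.324e-05 - j0.01843 A = 0.01843∠-90.1° A.
Step 6 — Complex power: S = V·I* = 0.5085 + j0.0006415 VA.
Step 7 — Real power: P = Re(S) = 0.5085 W.
Step 8 — Reactive power: Q = Im(S) = 0.0006415 VAR.
Step 9 — Apparent power: |S| = 0.5085 VA.
Step 10 — Power factor: PF = P/|S| = 1 (lagging).

(a) P = 0.5085 W  (b) Q = 0.0006415 VAR  (c) S = 0.5085 VA  (d) PF = 1 (lagging)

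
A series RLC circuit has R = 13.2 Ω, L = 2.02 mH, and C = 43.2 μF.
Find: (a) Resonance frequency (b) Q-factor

Step 1 — Resonance condition Im(Z)=0 gives ω₀ = 1/√(LC).
Step 2 — ω₀ = 1/√(0.00202·4.32e-05) = 3385 rad/s.
Step 3 — f₀ = ω₀/(2π) = 538.8 Hz.
Step 4 — Series Q: Q = ω₀L/R = 3385·0.00202/13.2 = 0.518.

(a) f₀ = 538.8 Hz  (b) Q = 0.518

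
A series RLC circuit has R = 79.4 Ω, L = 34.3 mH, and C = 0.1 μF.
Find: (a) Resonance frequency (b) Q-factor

Step 1 — Resonance condition Im(Z)=0 gives ω₀ = 1/√(LC).
Step 2 — ω₀ = 1/√(0.0343·1e-07) = 1.707e+04 rad/s.
Step 3 — f₀ = ω₀/(2π) = 2718 Hz.
Step 4 — Series Q: Q = ω₀L/R = 1.707e+04·0.0343/79.4 = 7.376.

(a) f₀ = 2718 Hz  (b) Q = 7.376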